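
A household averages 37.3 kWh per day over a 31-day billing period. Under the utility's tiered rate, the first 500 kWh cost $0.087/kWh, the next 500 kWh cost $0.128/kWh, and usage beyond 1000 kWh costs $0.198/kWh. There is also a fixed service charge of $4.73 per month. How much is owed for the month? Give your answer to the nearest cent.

Usage = 37.3 kWh/day × 31 days = 1156.3 kWh
First 500 kWh × $0.087 = $43.50
Next 500 kWh × $0.128 = $64.00
Remaining 156.3 kWh × $0.198 = $30.95
Energy charge = $138.45; + service $4.73 = $143.18

$143.18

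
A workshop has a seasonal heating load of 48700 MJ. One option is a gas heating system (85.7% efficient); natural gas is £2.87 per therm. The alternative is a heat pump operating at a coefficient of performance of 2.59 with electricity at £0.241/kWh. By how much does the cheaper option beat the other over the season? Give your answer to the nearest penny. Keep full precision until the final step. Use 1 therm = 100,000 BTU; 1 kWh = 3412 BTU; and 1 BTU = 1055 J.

£287.01

Heat load = 48700 MJ = 48,700,000,000 J / 1055 = 46,161,137 BTU
Gas: input = 46,161,137 / 0.857 = 53,863,638 BTU = 538.6 therm → 538.6 × £2.87 = £1,545.89
Heat pump: 46,161,137 BTU / 3412 = 13,530 kWh heat; / 2.59 = 5,224 kWh in → × £0.241 = £1,258.88
Difference = |£1,545.89 − £1,258.88| = £287.01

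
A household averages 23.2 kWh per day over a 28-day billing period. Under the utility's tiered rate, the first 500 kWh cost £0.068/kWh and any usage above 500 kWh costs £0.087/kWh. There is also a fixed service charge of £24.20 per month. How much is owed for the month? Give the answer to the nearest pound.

Usage = 23.2 kWh/day × 28 days = 649.6 kWh
First 500 kWh × £0.068 = £34.00
Remaining 149.6 kWh × £0.087 = £13.02
Energy charge = £47.02; + service £24.20 = £71.22 ≈ £71

£71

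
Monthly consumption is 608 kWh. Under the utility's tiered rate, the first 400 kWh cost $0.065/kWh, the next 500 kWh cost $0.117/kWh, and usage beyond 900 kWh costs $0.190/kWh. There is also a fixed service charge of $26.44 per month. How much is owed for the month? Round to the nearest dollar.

First 400 kWh × $0.065 = $26.00
Next 208 kWh × $0.117 = $24.34
Remaining tier: 0 kWh (not reached)
Energy charge = $50.34; + service $26.44 = $76.78 ≈ $77

$77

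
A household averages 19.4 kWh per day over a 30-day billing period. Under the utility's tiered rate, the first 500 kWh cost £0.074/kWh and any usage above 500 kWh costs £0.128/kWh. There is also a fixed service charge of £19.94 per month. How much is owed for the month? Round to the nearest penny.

Usage = 19.4 kWh/day × 30 days = 582 kWh
First 500 kWh × £0.074 = £37.00
Remaining 82 kWh × £0.128 = £10.50
Energy charge = £47.50; + service £19.94 = £67.44

£67.44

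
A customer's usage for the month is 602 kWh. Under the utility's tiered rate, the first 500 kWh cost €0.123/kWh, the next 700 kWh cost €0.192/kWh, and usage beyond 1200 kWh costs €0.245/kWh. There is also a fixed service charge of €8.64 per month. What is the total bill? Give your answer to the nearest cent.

First 500 kWh × €0.123 = €61.50
Next 102 kWh × €0.192 = €19.58
Remaining tier: 0 kWh (not reached)
Energy charge = €81.08; + service €8.64 = €89.72

€89.72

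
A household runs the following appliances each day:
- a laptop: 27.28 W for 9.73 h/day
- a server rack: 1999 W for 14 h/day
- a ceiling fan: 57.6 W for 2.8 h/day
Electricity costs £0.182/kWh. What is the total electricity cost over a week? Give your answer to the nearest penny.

laptop: 27.28 W × 9.73 h × 7 d = 1,858 Wh = 1.858 kWh
server rack: 1999 W × 14 h × 7 d = 195,902 Wh = 195.9 kWh
ceiling fan: 57.6 W × 2.8 h × 7 d = 1,129 Wh = 1.129 kWh
Total energy = 1.858 + 195.9 + 1.129 = 198.9 kWh
Cost = 198.9 kWh × £0.182 = £36.20

£36.20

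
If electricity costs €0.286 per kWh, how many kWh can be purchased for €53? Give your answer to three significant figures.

€53 / €0.286 per kWh = 185.3 kWh

185 kWh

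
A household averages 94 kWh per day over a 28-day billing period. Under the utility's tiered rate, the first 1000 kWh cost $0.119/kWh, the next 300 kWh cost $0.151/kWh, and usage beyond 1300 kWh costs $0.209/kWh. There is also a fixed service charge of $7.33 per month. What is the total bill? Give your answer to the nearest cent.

Usage = 94 kWh/day × 28 days = 2632 kWh
First 1000 kWh × $0.119 = $119.00
Next 300 kWh × $0.151 = $45.30
Remaining 1332 kWh × $0.209 = $278.39
Energy charge = $442.69; + service $7.33 = $450.02

$450.02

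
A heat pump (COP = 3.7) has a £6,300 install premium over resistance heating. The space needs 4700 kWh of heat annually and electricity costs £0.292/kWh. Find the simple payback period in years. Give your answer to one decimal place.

6.3 years

Resistance: 4700 kWh × £0.292 = £1,372.40/yr
Heat pump: 4700 / 3.7 = 1270 kWh in → × £0.292 = £370.92/yr
Annual savings = £1,001.48
Payback = £6,300 / £1,001.48 = 6.29 years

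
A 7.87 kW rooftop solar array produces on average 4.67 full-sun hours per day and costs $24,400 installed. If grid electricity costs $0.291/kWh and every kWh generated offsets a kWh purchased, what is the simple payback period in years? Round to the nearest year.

6 years

Daily generation = 7.87 kW × 4.67 h = 36.75 kWh
Annual generation = 36.75 × 365 = 13415 kWh
Annual savings = 13415 × $0.291 = $3,903.71
Payback = $24,400 / $3,903.71 = 6.25 years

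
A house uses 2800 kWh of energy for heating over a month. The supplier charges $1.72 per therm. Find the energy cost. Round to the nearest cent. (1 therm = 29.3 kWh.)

2800 kWh × (0.03413 therm/kWh) = 95.56 therm
Cost = 95.56 therm × $1.72/therm = $164.37

$164.37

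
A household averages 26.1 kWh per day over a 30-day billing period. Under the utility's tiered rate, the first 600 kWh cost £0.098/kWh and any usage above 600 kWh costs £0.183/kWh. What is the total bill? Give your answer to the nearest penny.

Usage = 26.1 kWh/day × 30 days = 783 kWh
First 600 kWh × £0.098 = £58.80
Remaining 183 kWh × £0.183 = £33.49
Total = £92.29

£92.29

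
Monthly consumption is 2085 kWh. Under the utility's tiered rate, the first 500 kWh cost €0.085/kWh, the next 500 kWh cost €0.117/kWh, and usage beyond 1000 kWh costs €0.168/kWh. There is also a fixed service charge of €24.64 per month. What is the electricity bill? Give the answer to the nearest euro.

€308

First 500 kWh × €0.085 = €42.50
Next 500 kWh × €0.117 = €58.50
Remaining 1085 kWh × €0.168 = €182.28
Energy charge = €283.28; + service €24.64 = €307.92 ≈ €308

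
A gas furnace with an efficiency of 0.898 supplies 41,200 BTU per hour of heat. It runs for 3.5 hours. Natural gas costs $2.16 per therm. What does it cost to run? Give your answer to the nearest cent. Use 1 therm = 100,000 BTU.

$3.47

Heat delivered = 41,200 BTU/h × 3.5 h = 144,200 BTU
Gas input = 144,200 / 0.898 = 160,579 BTU
= 160,579 / 100,000 = 1.606 therm
Cost = 1.606 × $2.16/therm = $3.47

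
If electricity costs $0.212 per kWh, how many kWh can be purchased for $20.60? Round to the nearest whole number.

$20.60 / $0.212 per kWh = 97.17 kWh

97 kWh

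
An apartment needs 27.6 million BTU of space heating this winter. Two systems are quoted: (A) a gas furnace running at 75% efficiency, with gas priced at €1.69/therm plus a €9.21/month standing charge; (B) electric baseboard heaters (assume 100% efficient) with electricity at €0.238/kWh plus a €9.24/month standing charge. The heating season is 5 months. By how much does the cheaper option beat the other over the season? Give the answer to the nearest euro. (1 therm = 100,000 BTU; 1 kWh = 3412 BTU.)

€1303

Heat load = 27.6 × 10⁶ BTU = 27,600,000 BTU
Gas: input = 27,600,000 / 0.75 = 36,800,000 BTU = 368 therm → 368 × €1.69 = €621.92; + 5 × €9.21 standing = €667.97
Electric: 27,600,000 BTU / 3412 = 8,089 kWh → × €0.238 = €1,925.21; + 5 × €9.24 standing = €1,971.41
Difference = |€667.97 − €1,971.41| = €1,303.44 ≈ €1303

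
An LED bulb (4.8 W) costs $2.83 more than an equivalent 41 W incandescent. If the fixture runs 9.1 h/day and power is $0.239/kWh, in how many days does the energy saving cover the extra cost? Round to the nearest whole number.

36 days

Power saved = 41 − 4.8 = 36.2 W
Daily energy saved = 36.2 W × 9.1 h = 329.4 Wh = 0.32942 kWh
Daily savings = 0.32942 × $0.239 = $0.0787
Payback = $2.83 / $0.0787 per day = 35.95 days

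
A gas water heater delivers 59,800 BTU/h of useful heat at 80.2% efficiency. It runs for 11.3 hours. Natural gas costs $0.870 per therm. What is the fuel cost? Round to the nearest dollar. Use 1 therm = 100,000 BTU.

Heat delivered = 59,800 BTU/h × 11.3 h = 675,740 BTU
Gas input = 675,740 / 0.802 = 842,569 BTU
= 842,569 / 100,000 = 8.426 therm
Cost = 8.426 × $0.870/therm = $7.33 ≈ $7

$7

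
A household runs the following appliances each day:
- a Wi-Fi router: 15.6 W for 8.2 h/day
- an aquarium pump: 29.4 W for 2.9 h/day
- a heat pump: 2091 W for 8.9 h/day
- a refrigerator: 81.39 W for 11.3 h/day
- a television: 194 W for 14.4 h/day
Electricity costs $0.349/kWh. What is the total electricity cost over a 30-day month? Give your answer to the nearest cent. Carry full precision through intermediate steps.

Wi-Fi router: 15.6 W × 8.2 h × 30 d = 3,838 Wh = 3.838 kWh
aquarium pump: 29.4 W × 2.9 h × 30 d = 2,558 Wh = 2.558 kWh
heat pump: 2091 W × 8.9 h × 30 d = 558,297 Wh = 558.3 kWh
refrigerator: 81.39 W × 11.3 h × 30 d = 27,591 Wh = 27.59 kWh
television: 194 W × 14.4 h × 30 d = 83,808 Wh = 83.81 kWh
Total energy = 3.838 + 2.558 + 558.3 + 27.59 + 83.81 = 676.1 kWh
Cost = 676.1 kWh × $0.349 = $235.96

$235.96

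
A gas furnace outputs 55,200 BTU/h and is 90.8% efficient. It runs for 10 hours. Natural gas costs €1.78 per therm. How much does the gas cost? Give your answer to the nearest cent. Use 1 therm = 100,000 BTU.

Heat delivered = 55,200 BTU/h × 10 h = 552,000 BTU
Gas input = 552,000 / 0.908 = 607,930 BTU
= 607,930 / 100,000 = 6.079 therm
Cost = 6.079 × €1.78/therm = €10.82

€10.82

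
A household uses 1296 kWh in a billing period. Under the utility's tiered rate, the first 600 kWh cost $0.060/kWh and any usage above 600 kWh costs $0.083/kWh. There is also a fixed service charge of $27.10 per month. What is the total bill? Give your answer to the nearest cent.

$120.87

First 600 kWh × $0.060 = $36.00
Remaining 696 kWh × $0.083 = $57.77
Energy charge = $93.77; + service $27.10 = $120.87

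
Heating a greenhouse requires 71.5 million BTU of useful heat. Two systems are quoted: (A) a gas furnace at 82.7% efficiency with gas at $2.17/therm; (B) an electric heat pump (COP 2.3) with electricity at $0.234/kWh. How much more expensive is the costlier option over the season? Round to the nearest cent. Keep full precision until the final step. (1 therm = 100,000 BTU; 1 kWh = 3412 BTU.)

$255.87

Heat load = 71.5 × 10⁶ BTU = 71,500,000 BTU
Gas: input = 71,500,000 / 0.827 = 86,457,074 BTU = 864.6 therm → 864.6 × $2.17 = $1,876.12
Heat pump: 71,500,000 BTU / 3412 = 20,960 kWh heat; / 2.3 = 9,111 kWh in → × $0.234 = $2,131.99
Difference = |$1,876.12 − $2,131.99| = $255.87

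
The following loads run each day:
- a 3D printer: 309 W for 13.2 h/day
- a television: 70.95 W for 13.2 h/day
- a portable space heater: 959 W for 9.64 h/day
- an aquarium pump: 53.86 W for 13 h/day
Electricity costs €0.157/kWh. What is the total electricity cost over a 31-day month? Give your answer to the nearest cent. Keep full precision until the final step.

3D printer: 309 W × 13.2 h × 31 d = 126,443 Wh = 126.4 kWh
television: 70.95 W × 13.2 h × 31 d = 29,033 Wh = 29.03 kWh
portable space heater: 959 W × 9.64 h × 31 d = 286,588 Wh = 286.6 kWh
aquarium pump: 53.86 W × 13 h × 31 d = 21,706 Wh = 21.71 kWh
Total energy = 126.4 + 29.03 + 286.6 + 21.71 = 463.8 kWh
Cost = 463.8 kWh × €0.157 = €72.81

€72.81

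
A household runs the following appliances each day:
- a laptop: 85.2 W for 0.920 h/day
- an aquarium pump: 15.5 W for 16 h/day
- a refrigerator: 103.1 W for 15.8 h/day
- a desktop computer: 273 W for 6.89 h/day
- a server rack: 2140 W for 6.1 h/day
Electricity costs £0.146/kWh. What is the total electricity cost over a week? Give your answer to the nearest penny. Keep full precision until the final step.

£17.26

laptop: 85.2 W × 0.920 h × 7 d = 549 Wh = 0.5487 kWh
aquarium pump: 15.5 W × 16 h × 7 d = 1,736 Wh = 1.736 kWh
refrigerator: 103.1 W × 15.8 h × 7 d = 11,403 Wh = 11.4 kWh
desktop computer: 273 W × 6.89 h × 7 d = 13,167 Wh = 13.17 kWh
server rack: 2140 W × 6.1 h × 7 d = 91,378 Wh = 91.38 kWh
Total energy = 0.5487 + 1.736 + 11.4 + 13.17 + 91.38 = 118.2 kWh
Cost = 118.2 kWh × £0.146 = £17.26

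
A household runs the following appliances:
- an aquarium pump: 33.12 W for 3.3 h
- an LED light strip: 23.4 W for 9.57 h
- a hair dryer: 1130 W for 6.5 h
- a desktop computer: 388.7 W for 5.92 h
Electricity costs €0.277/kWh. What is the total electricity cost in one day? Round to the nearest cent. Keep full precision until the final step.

aquarium pump: 33.12 W × 3.3 h = 109 Wh = 0.1093 kWh
LED light strip: 23.4 W × 9.57 h = 224 Wh = 0.2239 kWh
hair dryer: 1130 W × 6.5 h = 7,345 Wh = 7.345 kWh
desktop computer: 388.7 W × 5.92 h = 2,301 Wh = 2.301 kWh
Total energy = 0.1093 + 0.2239 + 7.345 + 2.301 = 9.979 kWh
Cost = 9.979 kWh × €0.277 = €2.76

€2.76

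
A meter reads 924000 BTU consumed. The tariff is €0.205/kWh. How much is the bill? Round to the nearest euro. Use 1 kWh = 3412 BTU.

924000 BTU × (0.00029308 kWh/BTU) = 270.8 kWh
Cost = 270.8 kWh × €0.205/kWh = €55.52 ≈ €56

€56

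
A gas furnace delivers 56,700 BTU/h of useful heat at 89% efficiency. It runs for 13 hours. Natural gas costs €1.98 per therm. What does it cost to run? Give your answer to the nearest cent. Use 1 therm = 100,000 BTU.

Heat delivered = 56,700 BTU/h × 13 h = 737,100 BTU
Gas input = 737,100 / 0.89 = 828,202 BTU
= 828,202 / 100,000 = 8.282 therm
Cost = 8.282 × €1.98/therm = €16.40

€16.40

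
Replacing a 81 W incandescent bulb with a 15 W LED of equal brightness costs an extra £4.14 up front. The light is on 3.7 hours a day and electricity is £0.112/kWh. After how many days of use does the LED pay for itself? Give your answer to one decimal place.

151.4 days

Power saved = 81 − 15 = 66 W
Daily energy saved = 66 W × 3.7 h = 244.2 Wh = 0.2442 kWh
Daily savings = 0.2442 × £0.112 = £0.0274
Payback = £4.14 / £0.0274 per day = 151.4 days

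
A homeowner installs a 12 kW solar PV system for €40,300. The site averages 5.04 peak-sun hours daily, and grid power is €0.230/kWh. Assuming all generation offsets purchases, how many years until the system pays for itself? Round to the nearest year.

8 years

Daily generation = 12 kW × 5.04 h = 60.48 kWh
Annual generation = 60.48 × 365 = 22075 kWh
Annual savings = 22075 × €0.230 = €5,077.30
Payback = €40,300 / €5,077.30 = 7.94 years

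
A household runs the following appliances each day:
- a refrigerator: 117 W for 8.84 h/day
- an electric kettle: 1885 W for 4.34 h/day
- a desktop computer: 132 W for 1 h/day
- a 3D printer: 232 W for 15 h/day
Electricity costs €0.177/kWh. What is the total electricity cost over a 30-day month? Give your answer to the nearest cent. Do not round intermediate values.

refrigerator: 117 W × 8.84 h × 30 d = 31,028 Wh = 31.03 kWh
electric kettle: 1885 W × 4.34 h × 30 d = 245,427 Wh = 245.4 kWh
desktop computer: 132 W × 1 h × 30 d = 3,960 Wh = 3.96 kWh
3D printer: 232 W × 15 h × 30 d = 104,400 Wh = 104.4 kWh
Total energy = 31.03 + 245.4 + 3.96 + 104.4 = 384.8 kWh
Cost = 384.8 kWh × €0.177 = €68.11

€68.11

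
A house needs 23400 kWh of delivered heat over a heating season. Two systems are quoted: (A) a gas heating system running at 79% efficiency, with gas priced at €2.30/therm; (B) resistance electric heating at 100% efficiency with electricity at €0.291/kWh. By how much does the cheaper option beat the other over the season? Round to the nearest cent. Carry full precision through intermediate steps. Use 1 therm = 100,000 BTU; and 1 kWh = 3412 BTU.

€4484.92

Heat load = 23400 kWh × 3412 = 79,840,800 BTU
Gas: input = 79,840,800 / 0.790 = 101,064,304 BTU = 1,011 therm → 1,011 × €2.30 = €2,324.48
Electric: 79,840,800 BTU / 3412 = 23,400 kWh → × €0.291 = €6,809.40
Difference = |€2,324.48 − €6,809.40| = €4,484.92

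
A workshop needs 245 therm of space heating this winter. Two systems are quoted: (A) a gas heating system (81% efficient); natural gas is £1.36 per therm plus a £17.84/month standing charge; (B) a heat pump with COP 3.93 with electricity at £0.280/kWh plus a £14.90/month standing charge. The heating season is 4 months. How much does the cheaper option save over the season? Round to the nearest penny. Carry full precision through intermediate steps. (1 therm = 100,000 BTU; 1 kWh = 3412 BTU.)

£88.47

Heat load = 245 therm × 100,000 = 24,500,000 BTU
Gas: input = 24,500,000 / 0.81 = 30,246,914 BTU = 302.5 therm → 302.5 × £1.36 = £411.36; + 4 × £17.84 standing = £482.72
Heat pump: 24,500,000 BTU / 3412 = 7,181 kWh heat; / 3.93 = 1,827 kWh in → × £0.280 = £511.59; + 4 × £14.90 standing = £571.19
Difference = |£482.72 − £571.19| = £88.47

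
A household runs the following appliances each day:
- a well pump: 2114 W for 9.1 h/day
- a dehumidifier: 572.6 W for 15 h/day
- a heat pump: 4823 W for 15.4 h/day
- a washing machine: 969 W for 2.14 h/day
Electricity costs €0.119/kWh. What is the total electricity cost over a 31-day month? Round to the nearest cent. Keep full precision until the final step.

well pump: 2114 W × 9.1 h × 31 d = 596,359 Wh = 596.4 kWh
dehumidifier: 572.6 W × 15 h × 31 d = 266,259 Wh = 266.3 kWh
heat pump: 4823 W × 15.4 h × 31 d = 2,302,500 Wh = 2,303 kWh
washing machine: 969 W × 2.14 h × 31 d = 64,283 Wh = 64.28 kWh
Total energy = 596.4 + 266.3 + 2,303 + 64.28 = 3,229 kWh
Cost = 3,229 kWh × €0.119 = €384.30

€384.30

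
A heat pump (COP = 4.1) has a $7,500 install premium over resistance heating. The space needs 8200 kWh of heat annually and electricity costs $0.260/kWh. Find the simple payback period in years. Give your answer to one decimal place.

4.7 years

Resistance: 8200 kWh × $0.260 = $2,132.00/yr
Heat pump: 8200 / 4.1 = 2000 kWh in → × $0.260 = $520.00/yr
Annual savings = $1,612.00
Payback = $7,500 / $1,612.00 = 4.65 years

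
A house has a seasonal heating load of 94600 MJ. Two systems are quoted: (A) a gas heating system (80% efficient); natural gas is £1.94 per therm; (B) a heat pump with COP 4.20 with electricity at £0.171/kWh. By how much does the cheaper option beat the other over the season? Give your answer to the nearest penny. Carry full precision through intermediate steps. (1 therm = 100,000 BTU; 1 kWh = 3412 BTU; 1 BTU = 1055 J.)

Heat load = 94600 MJ = 94,600,000,000 J / 1055 = 89,668,246 BTU
Gas: input = 89,668,246 / 0.80 = 112,085,308 BTU = 1,121 therm → 1,121 × £1.94 = £2,174.45
Heat pump: 89,668,246 BTU / 3412 = 26,280 kWh heat; / 4.20 = 6,257 kWh in → × £0.171 = £1,069.98
Difference = |£2,174.45 − £1,069.98| = £1,104.47

£1104.47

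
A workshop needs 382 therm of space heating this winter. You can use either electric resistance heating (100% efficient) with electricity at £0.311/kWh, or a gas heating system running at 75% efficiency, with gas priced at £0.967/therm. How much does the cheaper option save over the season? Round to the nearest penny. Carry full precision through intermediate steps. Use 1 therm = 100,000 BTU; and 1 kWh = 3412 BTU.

Heat load = 382 therm × 100,000 = 38,200,000 BTU
Gas: input = 38,200,000 / 0.75 = 50,933,333 BTU = 509.3 therm → 509.3 × £0.967 = £492.53
Electric: 38,200,000 BTU / 3412 = 11,200 kWh → × £0.311 = £3,481.89
Difference = |£492.53 − £3,481.89| = £2,989.36

£2989.36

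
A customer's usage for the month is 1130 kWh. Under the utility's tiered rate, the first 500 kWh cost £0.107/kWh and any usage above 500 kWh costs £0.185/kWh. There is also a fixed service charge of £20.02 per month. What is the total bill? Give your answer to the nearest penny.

£190.07

First 500 kWh × £0.107 = £53.50
Remaining 630 kWh × £0.185 = £116.55
Energy charge = £170.05; + service £20.02 = £190.07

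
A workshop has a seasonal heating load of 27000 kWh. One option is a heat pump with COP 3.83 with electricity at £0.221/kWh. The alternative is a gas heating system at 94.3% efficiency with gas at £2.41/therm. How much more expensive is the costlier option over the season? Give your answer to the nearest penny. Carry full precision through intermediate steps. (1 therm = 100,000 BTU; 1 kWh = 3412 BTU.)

£796.43

Heat load = 27000 kWh × 3412 = 92,124,000 BTU
Gas: input = 92,124,000 / 0.943 = 97,692,471 BTU = 976.9 therm → 976.9 × £2.41 = £2,354.39
Heat pump: 92,124,000 BTU / 3412 = 27,000 kWh heat; / 3.83 = 7,050 kWh in → × £0.221 = £1,557.96
Difference = |£2,354.39 − £1,557.96| = £796.43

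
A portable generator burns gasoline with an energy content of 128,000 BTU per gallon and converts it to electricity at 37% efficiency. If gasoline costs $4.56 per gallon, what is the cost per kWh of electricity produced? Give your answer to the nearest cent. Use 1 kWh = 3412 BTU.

Electrical output per gallon = 128,000 BTU × 0.37 / 3412 BTU/kWh = 13.88 kWh
Cost per kWh = $4.56 / 13.88 kWh = $0.329

$0.33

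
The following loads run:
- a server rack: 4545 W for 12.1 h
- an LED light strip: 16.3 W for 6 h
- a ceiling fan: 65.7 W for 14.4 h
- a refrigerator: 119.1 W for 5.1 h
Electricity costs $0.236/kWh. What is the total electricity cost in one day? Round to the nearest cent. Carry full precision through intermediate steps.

server rack: 4545 W × 12.1 h = 54,994 Wh = 54.99 kWh
LED light strip: 16.3 W × 6 h = 98 Wh = 0.0978 kWh
ceiling fan: 65.7 W × 14.4 h = 946 Wh = 0.9461 kWh
refrigerator: 119.1 W × 5.1 h = 607 Wh = 0.6074 kWh
Total energy = 54.99 + 0.0978 + 0.9461 + 0.6074 = 56.65 kWh
Cost = 56.65 kWh × $0.236 = $13.37

$13.37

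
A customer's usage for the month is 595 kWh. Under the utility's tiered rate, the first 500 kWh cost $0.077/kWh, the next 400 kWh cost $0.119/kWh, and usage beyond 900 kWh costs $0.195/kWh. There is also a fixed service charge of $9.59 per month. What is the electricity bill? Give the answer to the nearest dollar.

$59

First 500 kWh × $0.077 = $38.50
Next 95 kWh × $0.119 = $11.30
Remaining tier: 0 kWh (not reached)
Energy charge = $49.80; + service $9.59 = $59.39 ≈ $59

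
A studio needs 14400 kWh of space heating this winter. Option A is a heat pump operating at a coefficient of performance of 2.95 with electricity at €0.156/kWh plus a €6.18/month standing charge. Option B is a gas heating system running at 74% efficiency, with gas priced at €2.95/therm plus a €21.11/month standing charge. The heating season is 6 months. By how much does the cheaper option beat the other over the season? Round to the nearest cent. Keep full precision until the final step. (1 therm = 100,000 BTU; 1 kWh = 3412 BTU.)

€1286.76

Heat load = 14400 kWh × 3412 = 49,132,800 BTU
Gas: input = 49,132,800 / 0.74 = 66,395,676 BTU = 664 therm → 664 × €2.95 = €1,958.67; + 6 × €21.11 standing = €2,085.33
Heat pump: 49,132,800 BTU / 3412 = 14,400 kWh heat; / 2.95 = 4,881 kWh in → × €0.156 = €761.49; + 6 × €6.18 standing = €798.57
Difference = |€2,085.33 − €798.57| = €1,286.76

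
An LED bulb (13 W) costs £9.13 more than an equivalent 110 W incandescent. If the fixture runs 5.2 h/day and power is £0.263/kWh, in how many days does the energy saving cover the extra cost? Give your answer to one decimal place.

Power saved = 110 − 13 = 97 W
Daily energy saved = 97 W × 5.2 h = 504.4 Wh = 0.5044 kWh
Daily savings = 0.5044 × £0.263 = £0.1327
Payback = £9.13 / £0.1327 per day = 68.82 days

68.8 days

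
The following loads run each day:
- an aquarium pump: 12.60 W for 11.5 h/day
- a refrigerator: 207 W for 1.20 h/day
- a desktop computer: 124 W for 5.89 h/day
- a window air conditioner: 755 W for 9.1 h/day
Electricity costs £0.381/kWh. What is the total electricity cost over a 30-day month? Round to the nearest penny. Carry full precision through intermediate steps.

£91.37

aquarium pump: 12.60 W × 11.5 h × 30 d = 4,347 Wh = 4.347 kWh
refrigerator: 207 W × 1.20 h × 30 d = 7,452 Wh = 7.452 kWh
desktop computer: 124 W × 5.89 h × 30 d = 21,911 Wh = 21.91 kWh
window air conditioner: 755 W × 9.1 h × 30 d = 206,115 Wh = 206.1 kWh
Total energy = 4.347 + 7.452 + 21.91 + 206.1 = 239.8 kWh
Cost = 239.8 kWh × £0.381 = £91.37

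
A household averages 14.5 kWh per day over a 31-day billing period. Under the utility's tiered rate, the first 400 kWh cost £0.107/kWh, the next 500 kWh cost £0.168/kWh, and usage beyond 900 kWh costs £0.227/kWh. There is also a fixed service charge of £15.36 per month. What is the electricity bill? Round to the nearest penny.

Usage = 14.5 kWh/day × 31 days = 449.5 kWh
First 400 kWh × £0.107 = £42.80
Next 49.5 kWh × £0.168 = £8.32
Remaining tier: 0 kWh (not reached)
Energy charge = £51.12; + service £15.36 = £66.48

£66.48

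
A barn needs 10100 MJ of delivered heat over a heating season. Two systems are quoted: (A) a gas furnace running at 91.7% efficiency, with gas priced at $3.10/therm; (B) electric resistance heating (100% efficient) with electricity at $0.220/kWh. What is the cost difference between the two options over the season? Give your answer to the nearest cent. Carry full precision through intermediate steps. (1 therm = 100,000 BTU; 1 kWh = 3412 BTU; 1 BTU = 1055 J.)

Heat load = 10100 MJ = 10,100,000,000 J / 1055 = 9,573,460 BTU
Gas: input = 9,573,460 / 0.917 = 10,439,978 BTU = 104.4 therm → 104.4 × $3.10 = $323.64
Electric: 9,573,460 BTU / 3412 = 2,806 kWh → × $0.220 = $617.28
Difference = |$323.64 − $617.28| = $293.64

$293.64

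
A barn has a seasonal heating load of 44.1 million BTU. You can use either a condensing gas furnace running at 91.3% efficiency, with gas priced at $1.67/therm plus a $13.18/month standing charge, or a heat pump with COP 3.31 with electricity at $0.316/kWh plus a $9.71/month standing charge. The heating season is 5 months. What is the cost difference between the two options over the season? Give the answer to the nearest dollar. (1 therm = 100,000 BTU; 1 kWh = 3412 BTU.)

Heat load = 44.1 × 10⁶ BTU = 44,100,000 BTU
Gas: input = 44,100,000 / 0.913 = 48,302,300 BTU = 483 therm → 483 × $1.67 = $806.65; + 5 × $13.18 standing = $872.55
Heat pump: 44,100,000 BTU / 3412 = 12,920 kWh heat; / 3.31 = 3,905 kWh in → × $0.316 = $1,233.92; + 5 × $9.71 standing = $1,282.47
Difference = |$872.55 − $1,282.47| = $409.93 ≈ $410

$410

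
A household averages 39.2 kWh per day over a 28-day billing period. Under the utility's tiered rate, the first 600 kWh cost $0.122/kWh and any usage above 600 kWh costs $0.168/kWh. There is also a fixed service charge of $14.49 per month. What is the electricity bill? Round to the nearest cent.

$171.29

Usage = 39.2 kWh/day × 28 days = 1097.6 kWh
First 600 kWh × $0.122 = $73.20
Remaining 497.6 kWh × $0.168 = $83.60
Energy charge = $156.80; + service $14.49 = $171.29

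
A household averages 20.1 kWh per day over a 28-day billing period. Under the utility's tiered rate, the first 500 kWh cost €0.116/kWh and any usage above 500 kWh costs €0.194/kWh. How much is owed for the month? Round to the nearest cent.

€70.18

Usage = 20.1 kWh/day × 28 days = 562.8 kWh
First 500 kWh × €0.116 = €58.00
Remaining 62.8 kWh × €0.194 = €12.18
Total = €70.18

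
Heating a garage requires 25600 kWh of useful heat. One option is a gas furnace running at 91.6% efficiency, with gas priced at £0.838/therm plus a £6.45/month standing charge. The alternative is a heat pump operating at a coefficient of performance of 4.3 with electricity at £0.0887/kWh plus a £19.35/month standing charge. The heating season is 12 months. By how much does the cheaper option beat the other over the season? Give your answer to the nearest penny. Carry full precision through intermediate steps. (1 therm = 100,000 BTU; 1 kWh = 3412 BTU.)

Heat load = 25600 kWh × 3412 = 87,347,200 BTU
Gas: input = 87,347,200 / 0.916 = 95,357,205 BTU = 953.6 therm → 953.6 × £0.838 = £799.09; + 12 × £6.45 standing = £876.49
Heat pump: 87,347,200 BTU / 3412 = 25,600 kWh heat; / 4.3 = 5,953 kWh in → × £0.0887 = £528.07; + 12 × £19.35 standing = £760.27
Difference = |£876.49 − £760.27| = £116.22

£116.22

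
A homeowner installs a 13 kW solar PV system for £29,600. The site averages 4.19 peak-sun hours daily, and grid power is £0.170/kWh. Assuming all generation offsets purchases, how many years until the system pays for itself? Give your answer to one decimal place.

8.8 years

Daily generation = 13 kW × 4.19 h = 54.47 kWh
Annual generation = 54.47 × 365 = 19882 kWh
Annual savings = 19882 × £0.170 = £3,379.86
Payback = £29,600 / £3,379.86 = 8.76 years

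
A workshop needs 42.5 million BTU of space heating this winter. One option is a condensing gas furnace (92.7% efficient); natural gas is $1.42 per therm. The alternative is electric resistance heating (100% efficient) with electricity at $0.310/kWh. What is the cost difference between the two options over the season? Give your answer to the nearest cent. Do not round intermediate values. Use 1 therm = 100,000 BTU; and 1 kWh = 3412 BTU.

Heat load = 42.5 × 10⁶ BTU = 42,500,000 BTU
Gas: input = 42,500,000 / 0.927 = 45,846,818 BTU = 458.5 therm → 458.5 × $1.42 = $651.02
Electric: 42,500,000 BTU / 3412 = 12,460 kWh → × $0.310 = $3,861.37
Difference = |$651.02 − $3,861.37| = $3,210.35

$3210.35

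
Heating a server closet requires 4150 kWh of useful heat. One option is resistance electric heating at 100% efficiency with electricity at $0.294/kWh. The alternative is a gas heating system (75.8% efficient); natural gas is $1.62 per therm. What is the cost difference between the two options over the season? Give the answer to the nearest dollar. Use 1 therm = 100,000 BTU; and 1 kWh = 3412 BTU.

$917

Heat load = 4150 kWh × 3412 = 14,159,800 BTU
Gas: input = 14,159,800 / 0.758 = 18,680,475 BTU = 186.8 therm → 186.8 × $1.62 = $302.62
Electric: 14,159,800 BTU / 3412 = 4,150 kWh → × $0.294 = $1,220.10
Difference = |$302.62 − $1,220.10| = $917.48 ≈ $917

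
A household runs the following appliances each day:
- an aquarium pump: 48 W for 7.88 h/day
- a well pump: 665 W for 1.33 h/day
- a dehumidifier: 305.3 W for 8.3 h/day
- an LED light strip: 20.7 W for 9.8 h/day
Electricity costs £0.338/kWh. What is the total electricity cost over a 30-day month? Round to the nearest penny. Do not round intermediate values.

aquarium pump: 48 W × 7.88 h × 30 d = 11,347 Wh = 11.35 kWh
well pump: 665 W × 1.33 h × 30 d = 26,534 Wh = 26.53 kWh
dehumidifier: 305.3 W × 8.3 h × 30 d = 76,020 Wh = 76.02 kWh
LED light strip: 20.7 W × 9.8 h × 30 d = 6,086 Wh = 6.086 kWh
Total energy = 11.35 + 26.53 + 76.02 + 6.086 = 120 kWh
Cost = 120 kWh × £0.338 = £40.56

£40.56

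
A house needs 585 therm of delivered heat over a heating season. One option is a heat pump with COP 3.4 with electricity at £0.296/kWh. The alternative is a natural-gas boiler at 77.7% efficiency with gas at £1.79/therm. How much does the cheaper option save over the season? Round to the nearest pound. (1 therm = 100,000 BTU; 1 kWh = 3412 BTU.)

£145

Heat load = 585 therm × 100,000 = 58,500,000 BTU
Gas: input = 58,500,000 / 0.777 = 75,289,575 BTU = 752.9 therm → 752.9 × £1.79 = £1,347.68
Heat pump: 58,500,000 BTU / 3412 = 17,150 kWh heat; / 3.4 = 5,043 kWh in → × £0.296 = £1,492.66
Difference = |£1,347.68 − £1,492.66| = £144.97 ≈ £145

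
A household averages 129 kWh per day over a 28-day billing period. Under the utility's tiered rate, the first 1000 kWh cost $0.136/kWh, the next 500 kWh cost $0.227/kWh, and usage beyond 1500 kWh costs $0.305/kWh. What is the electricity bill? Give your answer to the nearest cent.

Usage = 129 kWh/day × 28 days = 3612 kWh
First 1000 kWh × $0.136 = $136.00
Next 500 kWh × $0.227 = $113.50
Remaining 2112 kWh × $0.305 = $644.16
Total = $893.66

$893.66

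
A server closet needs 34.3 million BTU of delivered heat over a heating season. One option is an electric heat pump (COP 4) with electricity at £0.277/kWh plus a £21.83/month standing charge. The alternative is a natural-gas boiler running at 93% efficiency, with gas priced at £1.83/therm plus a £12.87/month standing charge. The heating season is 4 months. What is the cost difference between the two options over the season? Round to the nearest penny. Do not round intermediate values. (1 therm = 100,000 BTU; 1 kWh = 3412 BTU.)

Heat load = 34.3 × 10⁶ BTU = 34,300,000 BTU
Gas: input = 34,300,000 / 0.93 = 36,881,720 BTU = 368.8 therm → 368.8 × £1.83 = £674.94; + 4 × £12.87 standing = £726.42
Heat pump: 34,300,000 BTU / 3412 = 10,050 kWh heat; / 4 = 2,513 kWh in → × £0.277 = £696.15; + 4 × £21.83 standing = £783.47
Difference = |£726.42 − £783.47| = £57.06

£57.06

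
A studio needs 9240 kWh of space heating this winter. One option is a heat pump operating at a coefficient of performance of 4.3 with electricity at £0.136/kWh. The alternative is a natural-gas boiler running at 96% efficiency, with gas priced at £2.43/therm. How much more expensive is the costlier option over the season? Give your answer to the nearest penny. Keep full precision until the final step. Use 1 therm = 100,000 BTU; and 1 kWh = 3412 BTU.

Heat load = 9240 kWh × 3412 = 31,526,880 BTU
Gas: input = 31,526,880 / 0.960 = 32,840,500 BTU = 328.4 therm → 328.4 × £2.43 = £798.02
Heat pump: 31,526,880 BTU / 3412 = 9,240 kWh heat; / 4.3 = 2,149 kWh in → × £0.136 = £292.24
Difference = |£798.02 − £292.24| = £505.78

£505.78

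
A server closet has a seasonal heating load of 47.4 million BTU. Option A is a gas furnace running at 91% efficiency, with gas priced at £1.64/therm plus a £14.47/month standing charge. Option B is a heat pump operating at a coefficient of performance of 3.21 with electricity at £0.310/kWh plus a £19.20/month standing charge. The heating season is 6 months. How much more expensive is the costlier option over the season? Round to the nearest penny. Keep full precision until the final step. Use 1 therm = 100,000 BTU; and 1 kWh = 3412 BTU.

£515.75

Heat load = 47.4 × 10⁶ BTU = 47,400,000 BTU
Gas: input = 47,400,000 / 0.91 = 52,087,912 BTU = 520.9 therm → 520.9 × £1.64 = £854.24; + 6 × £14.47 standing = £941.06
Heat pump: 47,400,000 BTU / 3412 = 13,890 kWh heat; / 3.21 = 4,328 kWh in → × £0.310 = £1,341.61; + 6 × £19.20 standing = £1,456.81
Difference = |£941.06 − £1,456.81| = £515.75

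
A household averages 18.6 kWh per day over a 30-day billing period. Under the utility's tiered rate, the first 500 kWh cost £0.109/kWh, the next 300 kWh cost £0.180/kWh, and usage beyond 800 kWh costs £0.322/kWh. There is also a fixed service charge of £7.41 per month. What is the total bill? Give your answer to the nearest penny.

£72.35

Usage = 18.6 kWh/day × 30 days = 558 kWh
First 500 kWh × £0.109 = £54.50
Next 58 kWh × £0.180 = £10.44
Remaining tier: 0 kWh (not reached)
Energy charge = £64.94; + service £7.41 = £72.35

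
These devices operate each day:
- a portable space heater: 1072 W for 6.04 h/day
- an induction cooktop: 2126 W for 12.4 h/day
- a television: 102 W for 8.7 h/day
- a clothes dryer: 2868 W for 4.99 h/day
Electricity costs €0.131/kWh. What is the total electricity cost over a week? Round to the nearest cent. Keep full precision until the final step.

portable space heater: 1072 W × 6.04 h × 7 d = 45,324 Wh = 45.32 kWh
induction cooktop: 2126 W × 12.4 h × 7 d = 184,537 Wh = 184.5 kWh
television: 102 W × 8.7 h × 7 d = 6,212 Wh = 6.212 kWh
clothes dryer: 2868 W × 4.99 h × 7 d = 100,179 Wh = 100.2 kWh
Total energy = 45.32 + 184.5 + 6.212 + 100.2 = 336.3 kWh
Cost = 336.3 kWh × €0.131 = €44.05

€44.05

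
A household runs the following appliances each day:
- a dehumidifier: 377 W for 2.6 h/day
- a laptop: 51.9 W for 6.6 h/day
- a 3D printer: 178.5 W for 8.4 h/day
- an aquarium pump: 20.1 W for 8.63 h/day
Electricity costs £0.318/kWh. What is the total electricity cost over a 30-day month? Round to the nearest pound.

£29

dehumidifier: 377 W × 2.6 h × 30 d = 29,406 Wh = 29.41 kWh
laptop: 51.9 W × 6.6 h × 30 d = 10,276 Wh = 10.28 kWh
3D printer: 178.5 W × 8.4 h × 30 d = 44,982 Wh = 44.98 kWh
aquarium pump: 20.1 W × 8.63 h × 30 d = 5,204 Wh = 5.204 kWh
Total energy = 29.41 + 10.28 + 44.98 + 5.204 = 89.87 kWh
Cost = 89.87 kWh × £0.318 = £28.58 ≈ £29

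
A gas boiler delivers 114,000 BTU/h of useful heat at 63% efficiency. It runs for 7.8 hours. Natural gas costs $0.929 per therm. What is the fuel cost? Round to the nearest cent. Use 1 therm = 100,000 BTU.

$13.11

Heat delivered = 114,000 BTU/h × 7.8 h = 889,200 BTU
Gas input = 889,200 / 0.63 = 1,411,429 BTU
= 1,411,429 / 100,000 = 14.11 therm
Cost = 14.11 × $0.929/therm = $13.11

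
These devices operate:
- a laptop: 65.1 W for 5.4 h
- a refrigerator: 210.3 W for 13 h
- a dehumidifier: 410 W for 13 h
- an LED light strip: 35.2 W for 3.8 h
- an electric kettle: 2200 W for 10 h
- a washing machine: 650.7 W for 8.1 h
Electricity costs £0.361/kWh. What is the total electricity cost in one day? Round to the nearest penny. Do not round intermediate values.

laptop: 65.1 W × 5.4 h = 352 Wh = 0.3515 kWh
refrigerator: 210.3 W × 13 h = 2,734 Wh = 2.734 kWh
dehumidifier: 410 W × 13 h = 5,330 Wh = 5.33 kWh
LED light strip: 35.2 W × 3.8 h = 134 Wh = 0.1338 kWh
electric kettle: 2200 W × 10 h = 22,000 Wh = 22 kWh
washing machine: 650.7 W × 8.1 h = 5,271 Wh = 5.271 kWh
Total energy = 0.3515 + 2.734 + 5.33 + 0.1338 + 22 + 5.271 = 35.82 kWh
Cost = 35.82 kWh × £0.361 = £12.93

£12.93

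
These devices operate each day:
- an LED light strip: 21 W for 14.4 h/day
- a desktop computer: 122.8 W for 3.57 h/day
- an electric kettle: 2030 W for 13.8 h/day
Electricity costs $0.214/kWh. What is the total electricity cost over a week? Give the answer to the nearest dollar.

LED light strip: 21 W × 14.4 h × 7 d = 2,117 Wh = 2.117 kWh
desktop computer: 122.8 W × 3.57 h × 7 d = 3,069 Wh = 3.069 kWh
electric kettle: 2030 W × 13.8 h × 7 d = 196,098 Wh = 196.1 kWh
Total energy = 2.117 + 3.069 + 196.1 = 201.3 kWh
Cost = 201.3 kWh × $0.214 = $43.07 ≈ $43

$43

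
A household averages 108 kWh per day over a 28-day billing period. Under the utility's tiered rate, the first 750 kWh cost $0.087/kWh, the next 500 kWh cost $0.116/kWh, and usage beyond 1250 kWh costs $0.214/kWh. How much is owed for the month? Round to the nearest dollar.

$503

Usage = 108 kWh/day × 28 days = 3024 kWh
First 750 kWh × $0.087 = $65.25
Next 500 kWh × $0.116 = $58.00
Remaining 1774 kWh × $0.214 = $379.64
Total = $502.89 ≈ $503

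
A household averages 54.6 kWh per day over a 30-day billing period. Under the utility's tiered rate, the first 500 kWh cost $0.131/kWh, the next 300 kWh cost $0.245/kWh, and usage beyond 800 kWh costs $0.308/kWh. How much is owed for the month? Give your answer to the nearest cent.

Usage = 54.6 kWh/day × 30 days = 1638 kWh
First 500 kWh × $0.131 = $65.50
Next 300 kWh × $0.245 = $73.50
Remaining 838 kWh × $0.308 = $258.10
Total = $397.10

$397.10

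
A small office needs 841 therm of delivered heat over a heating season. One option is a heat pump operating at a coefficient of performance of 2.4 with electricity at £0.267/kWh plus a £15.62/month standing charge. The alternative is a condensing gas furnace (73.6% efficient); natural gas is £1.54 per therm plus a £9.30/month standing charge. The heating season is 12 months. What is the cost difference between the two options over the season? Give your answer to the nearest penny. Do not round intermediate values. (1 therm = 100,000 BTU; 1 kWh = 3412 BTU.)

Heat load = 841 therm × 100,000 = 84,100,000 BTU
Gas: input = 84,100,000 / 0.736 = 114,266,304 BTU = 1,143 therm → 1,143 × £1.54 = £1,759.70; + 12 × £9.30 standing = £1,871.30
Heat pump: 84,100,000 BTU / 3412 = 24,650 kWh heat; / 2.4 = 10,270 kWh in → × £0.267 = £2,742.12; + 12 × £15.62 standing = £2,929.56
Difference = |£1,871.30 − £2,929.56| = £1,058.26

£1058.26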